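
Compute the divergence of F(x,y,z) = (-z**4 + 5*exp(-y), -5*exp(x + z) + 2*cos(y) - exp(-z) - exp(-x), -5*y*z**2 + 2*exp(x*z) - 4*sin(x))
2*x*exp(x*z) - 10*y*z - 2*sin(y)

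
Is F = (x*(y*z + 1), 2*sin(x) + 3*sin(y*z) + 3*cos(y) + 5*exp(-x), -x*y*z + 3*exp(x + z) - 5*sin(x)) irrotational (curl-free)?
No, ∇×F = (-x*z - 3*y*cos(y*z), x*y + y*z - 3*exp(x + z) + 5*cos(x), -x*z + 2*cos(x) - 5*exp(-x))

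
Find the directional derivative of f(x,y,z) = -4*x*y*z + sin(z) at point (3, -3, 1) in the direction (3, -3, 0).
12*sqrt(2)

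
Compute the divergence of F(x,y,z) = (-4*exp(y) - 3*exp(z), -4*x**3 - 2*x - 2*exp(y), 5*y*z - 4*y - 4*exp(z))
5*y - 2*exp(y) - 4*exp(z)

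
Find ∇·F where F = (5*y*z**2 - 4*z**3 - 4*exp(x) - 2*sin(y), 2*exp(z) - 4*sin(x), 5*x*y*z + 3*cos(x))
5*x*y - 4*exp(x)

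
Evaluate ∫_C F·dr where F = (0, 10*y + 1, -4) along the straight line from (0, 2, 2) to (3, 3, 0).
34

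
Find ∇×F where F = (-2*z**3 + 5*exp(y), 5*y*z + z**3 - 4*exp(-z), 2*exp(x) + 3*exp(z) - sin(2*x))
(-5*y - 3*z**2 - 4*exp(-z), -6*z**2 - 2*exp(x) + 2*cos(2*x), -5*exp(y))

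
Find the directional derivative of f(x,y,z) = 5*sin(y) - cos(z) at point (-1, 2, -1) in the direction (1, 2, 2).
10*cos(2)/3 - 2*sin(1)/3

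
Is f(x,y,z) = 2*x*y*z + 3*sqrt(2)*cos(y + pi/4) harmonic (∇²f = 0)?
No, ∇²f = -3*sqrt(2)*cos(y + pi/4)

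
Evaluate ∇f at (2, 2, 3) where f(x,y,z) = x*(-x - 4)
(-8, 0, 0)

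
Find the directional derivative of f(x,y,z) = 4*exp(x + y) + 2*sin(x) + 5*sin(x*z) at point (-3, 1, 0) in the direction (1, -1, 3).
sqrt(11)*(-45 + 2*cos(3))/11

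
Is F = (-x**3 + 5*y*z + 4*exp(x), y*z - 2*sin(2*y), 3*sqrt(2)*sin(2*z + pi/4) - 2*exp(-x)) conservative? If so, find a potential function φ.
No, ∇×F = (-y, 5*y - 2*exp(-x), -5*z) ≠ 0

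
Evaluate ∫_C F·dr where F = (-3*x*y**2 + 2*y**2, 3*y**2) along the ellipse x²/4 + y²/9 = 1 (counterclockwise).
0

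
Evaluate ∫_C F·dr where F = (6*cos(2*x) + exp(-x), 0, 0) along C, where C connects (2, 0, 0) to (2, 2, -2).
0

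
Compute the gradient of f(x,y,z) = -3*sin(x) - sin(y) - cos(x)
(sin(x) - 3*cos(x), -cos(y), 0)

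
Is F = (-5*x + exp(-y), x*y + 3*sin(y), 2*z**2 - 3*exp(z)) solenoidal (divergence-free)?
No, ∇·F = x + 4*z - 3*exp(z) + 3*cos(y) - 5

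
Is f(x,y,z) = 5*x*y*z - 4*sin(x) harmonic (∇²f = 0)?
No, ∇²f = 4*sin(x)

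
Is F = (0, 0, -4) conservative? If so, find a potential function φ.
Yes, F is conservative. φ = -4*z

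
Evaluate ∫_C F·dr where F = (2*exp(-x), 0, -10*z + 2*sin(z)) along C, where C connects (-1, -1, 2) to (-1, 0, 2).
0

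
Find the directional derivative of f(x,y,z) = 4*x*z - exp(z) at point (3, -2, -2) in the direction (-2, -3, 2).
2*sqrt(17)*(-1 + 20*exp(2))*exp(-2)/17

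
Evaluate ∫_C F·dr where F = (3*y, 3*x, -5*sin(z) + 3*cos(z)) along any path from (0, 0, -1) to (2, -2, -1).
-12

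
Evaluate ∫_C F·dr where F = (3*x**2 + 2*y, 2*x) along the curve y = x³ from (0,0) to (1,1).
3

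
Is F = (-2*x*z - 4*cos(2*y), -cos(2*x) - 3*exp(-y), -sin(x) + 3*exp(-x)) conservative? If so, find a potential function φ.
No, ∇×F = (0, -2*x + cos(x) + 3*exp(-x), 2*sin(2*x) - 8*sin(2*y)) ≠ 0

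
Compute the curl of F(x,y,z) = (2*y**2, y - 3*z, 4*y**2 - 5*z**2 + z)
(8*y + 3, 0, -4*y)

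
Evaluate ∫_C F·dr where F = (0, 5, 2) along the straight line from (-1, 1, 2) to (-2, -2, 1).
-17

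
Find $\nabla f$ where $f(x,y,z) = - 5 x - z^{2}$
(-5, 0, -2*z)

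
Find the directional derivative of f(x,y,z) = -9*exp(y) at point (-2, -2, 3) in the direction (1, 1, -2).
-3*sqrt(6)*exp(-2)/2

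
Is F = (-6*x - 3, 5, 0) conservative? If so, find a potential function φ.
Yes, F is conservative. φ = -3*x**2 - 3*x + 5*y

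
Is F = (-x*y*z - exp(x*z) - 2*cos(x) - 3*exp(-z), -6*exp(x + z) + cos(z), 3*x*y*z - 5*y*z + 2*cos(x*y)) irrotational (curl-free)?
No, ∇×F = (3*x*z - 2*x*sin(x*y) - 5*z + 6*exp(x + z) + sin(z), -x*y - x*exp(x*z) - 3*y*z + 2*y*sin(x*y) + 3*exp(-z), x*z - 6*exp(x + z))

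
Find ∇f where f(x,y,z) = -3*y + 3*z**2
(0, -3, 6*z)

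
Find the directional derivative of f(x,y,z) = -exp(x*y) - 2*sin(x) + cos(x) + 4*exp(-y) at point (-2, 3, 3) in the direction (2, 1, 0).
2*sqrt(5)*(-2*exp(3) - 2 + (-2*cos(2) + sin(2))*exp(6))*exp(-6)/5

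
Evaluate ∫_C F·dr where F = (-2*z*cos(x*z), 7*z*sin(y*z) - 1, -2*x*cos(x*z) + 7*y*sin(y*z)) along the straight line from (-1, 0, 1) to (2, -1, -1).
-7*cos(1) - 2*sin(1) + 2*sin(2) + 8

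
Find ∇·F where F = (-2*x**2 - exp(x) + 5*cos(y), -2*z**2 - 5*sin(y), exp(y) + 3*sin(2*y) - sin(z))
-4*x - exp(x) - 5*cos(y) - cos(z)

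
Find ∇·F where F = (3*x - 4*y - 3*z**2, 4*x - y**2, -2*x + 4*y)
3 - 2*y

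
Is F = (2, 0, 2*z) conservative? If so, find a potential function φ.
Yes, F is conservative. φ = 2*x + z**2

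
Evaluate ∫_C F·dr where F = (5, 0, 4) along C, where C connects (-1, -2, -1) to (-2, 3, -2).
-9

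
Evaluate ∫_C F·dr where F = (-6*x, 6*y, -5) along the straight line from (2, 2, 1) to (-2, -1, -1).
1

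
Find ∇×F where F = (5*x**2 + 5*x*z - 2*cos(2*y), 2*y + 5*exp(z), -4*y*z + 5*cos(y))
(-4*z - 5*exp(z) - 5*sin(y), 5*x, -4*sin(2*y))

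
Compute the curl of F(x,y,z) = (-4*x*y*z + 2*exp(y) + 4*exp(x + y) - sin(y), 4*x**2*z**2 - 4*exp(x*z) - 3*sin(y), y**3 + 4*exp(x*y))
(-8*x**2*z + 4*x*exp(x*y) + 4*x*exp(x*z) + 3*y**2, 4*y*(-x - exp(x*y)), 8*x*z**2 + 4*x*z - 4*z*exp(x*z) - 2*exp(y) - 4*exp(x + y) + cos(y))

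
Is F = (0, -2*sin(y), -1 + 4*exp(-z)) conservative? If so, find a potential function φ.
Yes, F is conservative. φ = -z + 2*cos(y) - 4*exp(-z)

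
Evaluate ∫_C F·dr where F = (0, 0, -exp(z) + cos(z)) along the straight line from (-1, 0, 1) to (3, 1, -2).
-sin(2) - sin(1) - exp(-2) + E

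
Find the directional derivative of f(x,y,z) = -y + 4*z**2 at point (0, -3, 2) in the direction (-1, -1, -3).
-47*sqrt(11)/11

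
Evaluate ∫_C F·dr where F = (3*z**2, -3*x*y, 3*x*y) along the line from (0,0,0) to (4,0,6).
144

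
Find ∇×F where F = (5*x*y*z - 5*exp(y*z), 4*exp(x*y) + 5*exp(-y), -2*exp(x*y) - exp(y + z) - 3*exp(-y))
(-2*x*exp(x*y) - exp(y + z) + 3*exp(-y), y*(5*x + 2*exp(x*y) - 5*exp(y*z)), -5*x*z + 4*y*exp(x*y) + 5*z*exp(y*z))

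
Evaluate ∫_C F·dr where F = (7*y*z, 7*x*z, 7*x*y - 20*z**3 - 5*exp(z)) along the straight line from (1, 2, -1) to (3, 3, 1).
77 - 10*sinh(1)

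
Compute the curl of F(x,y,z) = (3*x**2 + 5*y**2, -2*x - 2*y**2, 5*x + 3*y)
(3, -5, -10*y - 2)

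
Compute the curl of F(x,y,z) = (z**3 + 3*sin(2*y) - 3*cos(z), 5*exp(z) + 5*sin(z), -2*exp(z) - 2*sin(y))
(-5*exp(z) - 2*cos(y) - 5*cos(z), 3*z**2 + 3*sin(z), -6*cos(2*y))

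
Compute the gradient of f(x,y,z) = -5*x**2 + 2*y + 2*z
(-10*x, 2, 2)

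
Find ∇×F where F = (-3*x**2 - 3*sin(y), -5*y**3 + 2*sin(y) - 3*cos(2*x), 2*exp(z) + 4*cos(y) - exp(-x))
(-4*sin(y), -exp(-x), 6*sin(2*x) + 3*cos(y))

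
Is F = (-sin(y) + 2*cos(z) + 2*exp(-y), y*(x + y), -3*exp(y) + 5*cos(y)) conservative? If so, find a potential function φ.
No, ∇×F = (-3*exp(y) - 5*sin(y), -2*sin(z), y + cos(y) + 2*exp(-y)) ≠ 0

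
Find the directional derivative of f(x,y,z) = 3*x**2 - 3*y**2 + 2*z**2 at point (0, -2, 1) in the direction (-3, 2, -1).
10*sqrt(14)/7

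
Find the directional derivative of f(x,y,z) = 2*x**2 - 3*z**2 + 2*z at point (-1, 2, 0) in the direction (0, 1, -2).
-4*sqrt(5)/5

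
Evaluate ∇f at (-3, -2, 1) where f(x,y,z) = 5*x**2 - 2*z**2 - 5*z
(-30, 0, -9)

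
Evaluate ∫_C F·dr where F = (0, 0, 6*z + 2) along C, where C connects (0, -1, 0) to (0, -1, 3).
33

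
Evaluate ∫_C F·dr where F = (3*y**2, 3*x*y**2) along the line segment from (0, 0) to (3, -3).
-135/4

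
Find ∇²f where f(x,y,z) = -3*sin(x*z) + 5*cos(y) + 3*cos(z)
3*x**2*sin(x*z) + 3*z**2*sin(x*z) - 5*cos(y) - 3*cos(z)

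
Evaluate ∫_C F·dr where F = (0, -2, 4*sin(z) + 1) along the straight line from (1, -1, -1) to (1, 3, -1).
-8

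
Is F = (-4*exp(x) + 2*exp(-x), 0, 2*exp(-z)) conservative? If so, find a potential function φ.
Yes, F is conservative. φ = -4*exp(x) - 2*exp(-z) - 2*exp(-x)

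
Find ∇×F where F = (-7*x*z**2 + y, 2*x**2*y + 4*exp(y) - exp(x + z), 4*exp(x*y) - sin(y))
(4*x*exp(x*y) + exp(x + z) - cos(y), -14*x*z - 4*y*exp(x*y), 4*x*y - exp(x + z) - 1)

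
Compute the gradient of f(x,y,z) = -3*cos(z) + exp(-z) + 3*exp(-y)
(0, -3*exp(-y), 3*sin(z) - exp(-z))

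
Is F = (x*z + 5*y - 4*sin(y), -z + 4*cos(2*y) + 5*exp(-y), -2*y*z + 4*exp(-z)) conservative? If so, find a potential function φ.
No, ∇×F = (1 - 2*z, x, 4*cos(y) - 5) ≠ 0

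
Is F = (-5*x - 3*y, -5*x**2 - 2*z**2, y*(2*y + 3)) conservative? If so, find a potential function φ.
No, ∇×F = (4*y + 4*z + 3, 0, 3 - 10*x) ≠ 0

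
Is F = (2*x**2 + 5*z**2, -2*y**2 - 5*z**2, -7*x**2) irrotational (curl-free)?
No, ∇×F = (10*z, 14*x + 10*z, 0)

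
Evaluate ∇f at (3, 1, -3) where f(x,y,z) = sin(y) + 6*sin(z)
(0, cos(1), 6*cos(3))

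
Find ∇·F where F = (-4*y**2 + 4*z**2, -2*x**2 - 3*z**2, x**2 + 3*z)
3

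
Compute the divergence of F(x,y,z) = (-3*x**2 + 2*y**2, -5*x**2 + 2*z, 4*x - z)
-6*x - 1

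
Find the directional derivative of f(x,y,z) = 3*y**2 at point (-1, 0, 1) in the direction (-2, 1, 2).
0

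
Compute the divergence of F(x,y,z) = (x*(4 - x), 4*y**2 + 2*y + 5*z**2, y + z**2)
-2*x + 8*y + 2*z + 6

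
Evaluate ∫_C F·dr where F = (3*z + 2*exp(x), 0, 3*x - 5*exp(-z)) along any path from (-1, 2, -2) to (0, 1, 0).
-5*exp(2) - 2*exp(-1) + 1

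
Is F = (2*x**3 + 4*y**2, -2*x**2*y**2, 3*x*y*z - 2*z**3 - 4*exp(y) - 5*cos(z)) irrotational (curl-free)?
No, ∇×F = (3*x*z - 4*exp(y), -3*y*z, 4*y*(-x*y - 2))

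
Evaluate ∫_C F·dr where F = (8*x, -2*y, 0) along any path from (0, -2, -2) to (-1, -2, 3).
4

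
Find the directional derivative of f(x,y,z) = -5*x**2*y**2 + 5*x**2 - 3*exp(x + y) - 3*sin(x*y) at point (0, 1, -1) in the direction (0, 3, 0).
-3*E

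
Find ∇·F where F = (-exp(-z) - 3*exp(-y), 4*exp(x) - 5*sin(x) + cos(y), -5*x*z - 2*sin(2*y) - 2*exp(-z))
-5*x - sin(y) + 2*exp(-z)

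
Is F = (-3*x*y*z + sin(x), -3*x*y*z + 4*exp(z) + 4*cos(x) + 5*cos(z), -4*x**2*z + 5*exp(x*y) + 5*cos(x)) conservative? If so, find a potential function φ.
No, ∇×F = (3*x*y + 5*x*exp(x*y) - 4*exp(z) + 5*sin(z), -3*x*y + 8*x*z - 5*y*exp(x*y) + 5*sin(x), 3*x*z - 3*y*z - 4*sin(x)) ≠ 0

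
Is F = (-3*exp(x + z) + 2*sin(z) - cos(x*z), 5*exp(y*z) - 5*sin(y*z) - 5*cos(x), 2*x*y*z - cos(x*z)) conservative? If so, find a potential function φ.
No, ∇×F = (2*x*z - 5*y*exp(y*z) + 5*y*cos(y*z), x*sin(x*z) - 2*y*z - z*sin(x*z) - 3*exp(x + z) + 2*cos(z), 5*sin(x)) ≠ 0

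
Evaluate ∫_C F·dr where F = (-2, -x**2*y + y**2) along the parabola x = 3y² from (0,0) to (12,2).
-352/3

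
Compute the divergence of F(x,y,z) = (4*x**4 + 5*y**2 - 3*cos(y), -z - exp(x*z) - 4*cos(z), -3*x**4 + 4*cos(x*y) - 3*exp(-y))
16*x**3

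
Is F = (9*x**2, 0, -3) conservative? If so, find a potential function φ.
Yes, F is conservative. φ = 3*x**3 - 3*z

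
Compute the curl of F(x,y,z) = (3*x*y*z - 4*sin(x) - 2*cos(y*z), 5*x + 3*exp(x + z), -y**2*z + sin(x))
(-2*y*z - 3*exp(x + z), 3*x*y + 2*y*sin(y*z) - cos(x), -3*x*z - 2*z*sin(y*z) + 3*exp(x + z) + 5)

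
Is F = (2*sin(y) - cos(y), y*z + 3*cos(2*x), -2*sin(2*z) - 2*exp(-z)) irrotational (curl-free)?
No, ∇×F = (-y, 0, -6*sin(2*x) - sin(y) - 2*cos(y))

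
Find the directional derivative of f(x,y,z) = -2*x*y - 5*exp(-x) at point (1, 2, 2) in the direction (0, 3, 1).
-3*sqrt(10)/5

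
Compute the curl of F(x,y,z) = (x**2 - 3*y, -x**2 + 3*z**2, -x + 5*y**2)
(10*y - 6*z, 1, 3 - 2*x)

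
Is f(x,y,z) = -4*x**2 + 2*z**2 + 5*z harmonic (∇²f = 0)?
No, ∇²f = -4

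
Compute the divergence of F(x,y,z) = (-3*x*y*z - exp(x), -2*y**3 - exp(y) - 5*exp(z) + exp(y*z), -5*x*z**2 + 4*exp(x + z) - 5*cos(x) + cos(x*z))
-10*x*z - x*sin(x*z) - 6*y**2 - 3*y*z + z*exp(y*z) - exp(x) - exp(y) + 4*exp(x + z)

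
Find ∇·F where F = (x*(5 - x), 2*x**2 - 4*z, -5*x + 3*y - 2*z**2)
-2*x - 4*z + 5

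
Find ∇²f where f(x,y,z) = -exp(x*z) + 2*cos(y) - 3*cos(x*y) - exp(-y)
-x**2*exp(x*z) + 3*x**2*cos(x*y) + 3*y**2*cos(x*y) - z**2*exp(x*z) - 2*cos(y) - exp(-y)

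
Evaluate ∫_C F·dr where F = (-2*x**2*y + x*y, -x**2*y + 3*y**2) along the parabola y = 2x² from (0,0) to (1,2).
191/30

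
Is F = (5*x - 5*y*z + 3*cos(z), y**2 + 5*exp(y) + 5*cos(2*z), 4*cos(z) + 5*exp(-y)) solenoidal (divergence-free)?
No, ∇·F = 2*y + 5*exp(y) - 4*sin(z) + 5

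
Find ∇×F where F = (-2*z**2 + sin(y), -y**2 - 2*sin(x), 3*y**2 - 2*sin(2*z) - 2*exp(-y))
(6*y + 2*exp(-y), -4*z, -2*cos(x) - cos(y))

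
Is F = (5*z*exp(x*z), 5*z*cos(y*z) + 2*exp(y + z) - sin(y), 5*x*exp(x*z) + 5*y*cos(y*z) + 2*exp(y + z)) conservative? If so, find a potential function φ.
Yes, F is conservative. φ = 5*exp(x*z) + 2*exp(y + z) + 5*sin(y*z) + cos(y)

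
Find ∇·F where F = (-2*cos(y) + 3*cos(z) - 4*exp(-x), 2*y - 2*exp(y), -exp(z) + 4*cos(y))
-2*exp(y) - exp(z) + 2 + 4*exp(-x)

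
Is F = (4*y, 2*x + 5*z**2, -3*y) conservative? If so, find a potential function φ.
No, ∇×F = (-10*z - 3, 0, -2) ≠ 0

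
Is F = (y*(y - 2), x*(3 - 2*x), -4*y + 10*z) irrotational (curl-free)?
No, ∇×F = (-4, 0, -4*x - 2*y + 5)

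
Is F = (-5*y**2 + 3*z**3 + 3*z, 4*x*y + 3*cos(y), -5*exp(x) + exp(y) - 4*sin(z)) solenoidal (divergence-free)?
No, ∇·F = 4*x - 3*sin(y) - 4*cos(z)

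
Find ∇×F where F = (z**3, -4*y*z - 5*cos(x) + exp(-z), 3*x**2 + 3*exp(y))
(4*y + 3*exp(y) + exp(-z), -6*x + 3*z**2, 5*sin(x))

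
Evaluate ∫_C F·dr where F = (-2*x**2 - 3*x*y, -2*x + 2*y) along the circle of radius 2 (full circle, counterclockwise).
-8*pi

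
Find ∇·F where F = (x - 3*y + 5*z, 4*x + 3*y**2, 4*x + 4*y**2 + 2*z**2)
6*y + 4*z + 1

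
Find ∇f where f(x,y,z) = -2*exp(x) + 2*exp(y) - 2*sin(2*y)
(-2*exp(x), 2*exp(y) - 4*cos(2*y), 0)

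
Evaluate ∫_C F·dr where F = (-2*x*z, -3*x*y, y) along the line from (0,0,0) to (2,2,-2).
-14/3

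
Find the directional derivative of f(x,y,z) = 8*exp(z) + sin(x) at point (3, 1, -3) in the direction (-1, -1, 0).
-sqrt(2)*cos(3)/2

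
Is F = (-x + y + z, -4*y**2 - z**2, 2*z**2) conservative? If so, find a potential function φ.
No, ∇×F = (2*z, 1, -1) ≠ 0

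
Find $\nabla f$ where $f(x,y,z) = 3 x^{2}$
(6*x, 0, 0)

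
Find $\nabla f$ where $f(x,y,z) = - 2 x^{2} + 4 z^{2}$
(-4*x, 0, 8*z)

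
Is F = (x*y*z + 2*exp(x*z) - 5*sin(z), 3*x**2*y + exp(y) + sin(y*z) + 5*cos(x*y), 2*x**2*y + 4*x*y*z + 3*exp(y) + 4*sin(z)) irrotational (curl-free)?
No, ∇×F = (2*x**2 + 4*x*z - y*cos(y*z) + 3*exp(y), -3*x*y + 2*x*exp(x*z) - 4*y*z - 5*cos(z), 6*x*y - x*z - 5*y*sin(x*y))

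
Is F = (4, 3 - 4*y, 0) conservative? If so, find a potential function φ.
Yes, F is conservative. φ = 4*x - 2*y**2 + 3*y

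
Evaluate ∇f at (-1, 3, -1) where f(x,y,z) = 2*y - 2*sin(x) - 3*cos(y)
(-2*cos(1), 3*sin(3) + 2, 0)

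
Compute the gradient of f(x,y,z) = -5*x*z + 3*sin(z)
(-5*z, 0, -5*x + 3*cos(z))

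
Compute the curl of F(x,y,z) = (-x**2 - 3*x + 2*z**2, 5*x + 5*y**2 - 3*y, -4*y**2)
(-8*y, 4*z, 5)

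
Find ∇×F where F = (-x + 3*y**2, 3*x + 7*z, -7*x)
(-7, 7, 3 - 6*y)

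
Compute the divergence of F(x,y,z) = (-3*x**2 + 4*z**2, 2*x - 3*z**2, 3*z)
3 - 6*x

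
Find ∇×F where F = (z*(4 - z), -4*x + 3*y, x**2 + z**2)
(0, -2*x - 2*z + 4, -4)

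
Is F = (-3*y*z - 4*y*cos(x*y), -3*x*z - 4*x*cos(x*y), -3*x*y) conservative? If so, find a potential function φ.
Yes, F is conservative. φ = -3*x*y*z - 4*sin(x*y)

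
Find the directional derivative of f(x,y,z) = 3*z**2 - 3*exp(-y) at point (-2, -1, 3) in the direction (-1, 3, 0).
9*sqrt(10)*E/10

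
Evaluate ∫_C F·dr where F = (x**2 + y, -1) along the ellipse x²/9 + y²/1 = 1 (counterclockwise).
-3*pi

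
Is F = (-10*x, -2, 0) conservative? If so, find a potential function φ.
Yes, F is conservative. φ = -5*x**2 - 2*y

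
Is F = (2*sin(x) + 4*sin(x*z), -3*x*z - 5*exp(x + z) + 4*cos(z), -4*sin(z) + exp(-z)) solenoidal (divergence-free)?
No, ∇·F = 4*z*cos(x*z) + 2*cos(x) - 4*cos(z) - exp(-z)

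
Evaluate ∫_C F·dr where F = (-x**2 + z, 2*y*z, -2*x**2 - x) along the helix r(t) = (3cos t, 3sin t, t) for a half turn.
18 - 33*pi/2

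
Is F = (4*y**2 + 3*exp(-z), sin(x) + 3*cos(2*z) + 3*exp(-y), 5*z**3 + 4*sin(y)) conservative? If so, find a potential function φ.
No, ∇×F = (6*sin(2*z) + 4*cos(y), -3*exp(-z), -8*y + cos(x)) ≠ 0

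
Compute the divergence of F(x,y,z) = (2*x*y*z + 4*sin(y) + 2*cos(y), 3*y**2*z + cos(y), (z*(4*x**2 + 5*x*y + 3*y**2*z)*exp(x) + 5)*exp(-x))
4*x**2 + 5*x*y + 6*y**2*z + 8*y*z - sin(y)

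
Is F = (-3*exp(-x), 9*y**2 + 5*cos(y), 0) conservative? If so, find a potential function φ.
Yes, F is conservative. φ = 3*y**3 + 5*sin(y) + 3*exp(-x)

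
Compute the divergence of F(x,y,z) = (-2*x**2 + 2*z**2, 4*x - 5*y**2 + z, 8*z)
-4*x - 10*y + 8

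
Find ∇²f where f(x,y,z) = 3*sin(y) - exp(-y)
-3*sin(y) - exp(-y)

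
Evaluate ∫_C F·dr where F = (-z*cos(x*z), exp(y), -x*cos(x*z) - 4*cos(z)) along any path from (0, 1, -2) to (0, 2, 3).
-4*sin(2) - E - 4*sin(3) + exp(2)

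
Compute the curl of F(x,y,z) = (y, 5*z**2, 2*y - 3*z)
(2 - 10*z, 0, -1)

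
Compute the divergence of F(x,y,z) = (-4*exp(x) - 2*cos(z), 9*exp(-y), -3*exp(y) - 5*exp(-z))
-4*exp(x) + 5*exp(-z) - 9*exp(-y)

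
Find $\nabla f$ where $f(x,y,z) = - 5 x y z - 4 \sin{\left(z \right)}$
(-5*y*z, -5*x*z, -5*x*y - 4*cos(z))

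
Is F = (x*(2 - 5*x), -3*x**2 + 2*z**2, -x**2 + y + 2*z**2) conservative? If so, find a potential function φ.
No, ∇×F = (1 - 4*z, 2*x, -6*x) ≠ 0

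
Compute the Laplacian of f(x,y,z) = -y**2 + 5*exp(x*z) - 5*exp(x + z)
5*x**2*exp(x*z) + 5*z**2*exp(x*z) - 10*exp(x + z) - 2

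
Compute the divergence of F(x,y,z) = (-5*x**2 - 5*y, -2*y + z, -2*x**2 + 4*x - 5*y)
-10*x - 2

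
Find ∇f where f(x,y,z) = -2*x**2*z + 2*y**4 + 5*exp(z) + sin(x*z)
(z*(-4*x + cos(x*z)), 8*y**3, -2*x**2 + x*cos(x*z) + 5*exp(z))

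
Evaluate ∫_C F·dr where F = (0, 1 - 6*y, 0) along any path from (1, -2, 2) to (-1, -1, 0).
10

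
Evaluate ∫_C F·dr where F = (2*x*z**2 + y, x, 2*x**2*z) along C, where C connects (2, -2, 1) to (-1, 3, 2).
1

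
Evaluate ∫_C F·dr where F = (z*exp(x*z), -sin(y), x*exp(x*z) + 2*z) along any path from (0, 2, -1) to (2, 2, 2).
2 + exp(4)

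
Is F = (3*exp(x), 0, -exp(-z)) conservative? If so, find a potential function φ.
Yes, F is conservative. φ = 3*exp(x) + exp(-z)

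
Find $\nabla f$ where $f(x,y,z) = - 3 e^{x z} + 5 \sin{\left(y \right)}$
(-3*z*exp(x*z), 5*cos(y), -3*x*exp(x*z))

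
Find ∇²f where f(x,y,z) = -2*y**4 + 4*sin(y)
-24*y**2 - 4*sin(y)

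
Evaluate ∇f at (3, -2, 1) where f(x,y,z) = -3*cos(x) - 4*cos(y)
(3*sin(3), -4*sin(2), 0)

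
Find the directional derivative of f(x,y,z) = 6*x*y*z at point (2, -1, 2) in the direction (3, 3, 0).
6*sqrt(2)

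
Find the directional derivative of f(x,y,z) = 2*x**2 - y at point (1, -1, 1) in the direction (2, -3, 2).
11*sqrt(17)/17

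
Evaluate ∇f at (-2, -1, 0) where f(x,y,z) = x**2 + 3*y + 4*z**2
(-4, 3, 0)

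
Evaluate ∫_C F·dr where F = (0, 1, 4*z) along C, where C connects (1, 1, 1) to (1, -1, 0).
-4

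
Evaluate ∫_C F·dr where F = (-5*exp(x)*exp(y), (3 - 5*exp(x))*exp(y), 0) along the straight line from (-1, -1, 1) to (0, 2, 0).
(-2*exp(4) - 3*E + 5)*exp(-2)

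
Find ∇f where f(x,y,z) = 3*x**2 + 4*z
(6*x, 0, 4)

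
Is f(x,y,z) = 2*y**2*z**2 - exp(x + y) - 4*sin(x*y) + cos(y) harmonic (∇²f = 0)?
No, ∇²f = 4*x**2*sin(x*y) + 4*y**2*sin(x*y) + 4*y**2 + 4*z**2 - 2*exp(x + y) - cos(y)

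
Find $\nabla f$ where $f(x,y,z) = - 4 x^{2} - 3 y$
(-8*x, -3, 0)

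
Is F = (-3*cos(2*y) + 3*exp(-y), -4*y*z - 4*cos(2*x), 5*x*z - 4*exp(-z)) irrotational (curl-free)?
No, ∇×F = (4*y, -5*z, 8*sin(2*x) - 6*sin(2*y) + 3*exp(-y))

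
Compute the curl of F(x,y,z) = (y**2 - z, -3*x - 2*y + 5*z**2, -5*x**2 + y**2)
(2*y - 10*z, 10*x - 1, -2*y - 3)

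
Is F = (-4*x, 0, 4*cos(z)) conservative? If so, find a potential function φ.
Yes, F is conservative. φ = -2*x**2 + 4*sin(z)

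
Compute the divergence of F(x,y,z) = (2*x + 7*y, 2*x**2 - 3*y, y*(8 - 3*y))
-1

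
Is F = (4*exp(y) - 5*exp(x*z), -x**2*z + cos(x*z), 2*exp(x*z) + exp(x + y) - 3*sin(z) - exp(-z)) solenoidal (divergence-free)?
No, ∇·F = 2*x*exp(x*z) - 5*z*exp(x*z) - 3*cos(z) + exp(-z)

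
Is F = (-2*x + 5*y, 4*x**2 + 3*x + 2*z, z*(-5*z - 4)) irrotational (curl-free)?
No, ∇×F = (-2, 0, 8*x - 2)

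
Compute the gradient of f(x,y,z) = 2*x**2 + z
(4*x, 0, 1)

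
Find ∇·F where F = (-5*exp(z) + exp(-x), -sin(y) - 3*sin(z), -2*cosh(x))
-cos(y) - exp(-x)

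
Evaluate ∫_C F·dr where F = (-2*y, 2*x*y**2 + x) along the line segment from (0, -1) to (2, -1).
4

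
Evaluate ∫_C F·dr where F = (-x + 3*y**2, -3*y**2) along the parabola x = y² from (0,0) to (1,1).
0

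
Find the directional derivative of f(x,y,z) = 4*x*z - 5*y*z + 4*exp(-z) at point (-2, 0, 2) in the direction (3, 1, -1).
sqrt(11)*(4/11 + 2*exp(2))*exp(-2)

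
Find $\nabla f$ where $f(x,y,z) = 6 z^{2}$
(0, 0, 12*z)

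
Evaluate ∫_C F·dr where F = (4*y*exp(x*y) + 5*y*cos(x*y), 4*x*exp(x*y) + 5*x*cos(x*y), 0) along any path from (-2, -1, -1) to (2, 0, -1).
-4*exp(2) - 5*sin(2) + 4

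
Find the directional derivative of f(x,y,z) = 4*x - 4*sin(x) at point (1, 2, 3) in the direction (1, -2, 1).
2*sqrt(6)*(1 - cos(1))/3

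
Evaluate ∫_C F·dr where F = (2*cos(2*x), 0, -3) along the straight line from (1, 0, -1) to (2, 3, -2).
-sin(2) + sin(4) + 3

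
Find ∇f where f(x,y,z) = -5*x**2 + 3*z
(-10*x, 0, 3)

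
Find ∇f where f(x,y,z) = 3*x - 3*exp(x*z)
(-3*z*exp(x*z) + 3, 0, -3*x*exp(x*z))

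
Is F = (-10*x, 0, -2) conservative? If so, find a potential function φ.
Yes, F is conservative. φ = -5*x**2 - 2*z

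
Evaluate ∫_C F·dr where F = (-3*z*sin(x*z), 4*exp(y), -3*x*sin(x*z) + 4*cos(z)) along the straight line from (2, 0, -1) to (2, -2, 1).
-4 + 4*exp(-2) + 8*sin(1)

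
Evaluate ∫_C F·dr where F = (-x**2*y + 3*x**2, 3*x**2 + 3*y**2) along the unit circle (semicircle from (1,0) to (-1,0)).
-2 + pi/8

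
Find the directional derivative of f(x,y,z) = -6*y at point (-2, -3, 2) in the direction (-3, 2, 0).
-12*sqrt(13)/13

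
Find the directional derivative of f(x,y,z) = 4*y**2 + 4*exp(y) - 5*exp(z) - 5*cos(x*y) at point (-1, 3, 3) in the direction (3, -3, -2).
-sqrt(22)*(30*sin(3) + exp(3) + 36)/11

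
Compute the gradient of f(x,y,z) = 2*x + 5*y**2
(2, 10*y, 0)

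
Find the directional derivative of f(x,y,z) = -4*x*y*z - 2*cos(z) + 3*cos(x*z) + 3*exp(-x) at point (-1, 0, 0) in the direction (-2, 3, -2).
6*sqrt(17)*E/17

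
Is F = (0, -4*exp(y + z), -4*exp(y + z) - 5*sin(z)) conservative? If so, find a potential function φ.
Yes, F is conservative. φ = -4*exp(y + z) + 5*cos(z)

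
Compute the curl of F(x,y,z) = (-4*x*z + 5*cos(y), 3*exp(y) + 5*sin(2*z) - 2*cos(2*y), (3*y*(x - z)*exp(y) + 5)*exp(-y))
(3*x - 3*z - 10*cos(2*z) - 5*exp(-y), -4*x - 3*y, 5*sin(y))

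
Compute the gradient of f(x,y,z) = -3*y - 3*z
(0, -3, -3)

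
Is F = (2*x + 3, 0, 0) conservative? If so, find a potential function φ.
Yes, F is conservative. φ = x*(x + 3)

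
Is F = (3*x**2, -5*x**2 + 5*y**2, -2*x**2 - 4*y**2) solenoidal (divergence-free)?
No, ∇·F = 6*x + 10*y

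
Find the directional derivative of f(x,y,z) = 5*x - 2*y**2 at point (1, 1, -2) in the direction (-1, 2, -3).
-13*sqrt(14)/14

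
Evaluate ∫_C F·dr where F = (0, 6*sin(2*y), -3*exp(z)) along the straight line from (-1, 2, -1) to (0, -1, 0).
-3 + 3*cos(4) + 3*exp(-1) - 3*cos(2)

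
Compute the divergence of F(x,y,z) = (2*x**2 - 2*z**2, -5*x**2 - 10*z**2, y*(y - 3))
4*x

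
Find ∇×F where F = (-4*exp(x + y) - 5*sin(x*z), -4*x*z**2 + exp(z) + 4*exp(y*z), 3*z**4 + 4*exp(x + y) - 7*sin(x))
(8*x*z - 4*y*exp(y*z) - exp(z) + 4*exp(x + y), -5*x*cos(x*z) - 4*exp(x + y) + 7*cos(x), -4*z**2 + 4*exp(x + y))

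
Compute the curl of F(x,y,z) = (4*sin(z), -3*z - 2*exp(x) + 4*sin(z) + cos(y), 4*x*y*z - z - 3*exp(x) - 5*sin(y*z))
(4*x*z - 5*z*cos(y*z) - 4*cos(z) + 3, -4*y*z + 3*exp(x) + 4*cos(z), -2*exp(x))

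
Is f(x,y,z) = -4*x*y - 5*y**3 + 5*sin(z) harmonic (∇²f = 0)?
No, ∇²f = -30*y - 5*sin(z)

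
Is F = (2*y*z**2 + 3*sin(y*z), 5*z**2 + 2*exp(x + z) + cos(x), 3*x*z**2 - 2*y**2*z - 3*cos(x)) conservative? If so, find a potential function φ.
No, ∇×F = (-4*y*z - 10*z - 2*exp(x + z), 4*y*z + 3*y*cos(y*z) - 3*z**2 - 3*sin(x), -2*z**2 - 3*z*cos(y*z) + 2*exp(x + z) - sin(x)) ≠ 0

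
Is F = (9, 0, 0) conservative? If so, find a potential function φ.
Yes, F is conservative. φ = 9*x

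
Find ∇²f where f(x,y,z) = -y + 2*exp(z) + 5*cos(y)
2*exp(z) - 5*cos(y)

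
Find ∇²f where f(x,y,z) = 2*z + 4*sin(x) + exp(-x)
-4*sin(x) + exp(-x)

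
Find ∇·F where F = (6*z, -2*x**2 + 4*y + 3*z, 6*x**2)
4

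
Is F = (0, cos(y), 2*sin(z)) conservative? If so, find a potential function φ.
Yes, F is conservative. φ = sin(y) - 2*cos(z)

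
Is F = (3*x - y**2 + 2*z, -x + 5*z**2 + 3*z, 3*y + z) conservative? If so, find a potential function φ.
No, ∇×F = (-10*z, 2, 2*y - 1) ≠ 0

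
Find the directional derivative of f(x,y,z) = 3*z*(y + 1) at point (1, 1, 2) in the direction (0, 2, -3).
-6*sqrt(13)/13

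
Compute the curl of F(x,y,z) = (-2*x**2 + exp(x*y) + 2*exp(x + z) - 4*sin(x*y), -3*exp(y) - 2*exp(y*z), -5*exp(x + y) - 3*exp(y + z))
(2*y*exp(y*z) - 5*exp(x + y) - 3*exp(y + z), 5*exp(x + y) + 2*exp(x + z), x*(-exp(x*y) + 4*cos(x*y)))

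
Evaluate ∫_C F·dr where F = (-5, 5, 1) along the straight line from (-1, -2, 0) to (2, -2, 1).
-14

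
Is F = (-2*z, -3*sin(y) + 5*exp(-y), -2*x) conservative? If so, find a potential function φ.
Yes, F is conservative. φ = -2*x*z + 3*cos(y) - 5*exp(-y)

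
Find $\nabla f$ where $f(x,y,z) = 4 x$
(4, 0, 0)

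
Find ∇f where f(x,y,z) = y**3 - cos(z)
(0, 3*y**2, sin(z))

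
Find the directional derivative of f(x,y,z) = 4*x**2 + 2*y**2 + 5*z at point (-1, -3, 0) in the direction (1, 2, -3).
-47*sqrt(14)/14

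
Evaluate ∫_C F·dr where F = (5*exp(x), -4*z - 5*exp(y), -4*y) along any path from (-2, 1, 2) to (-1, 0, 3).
-5*exp(-2) + 5*exp(-1) + 3 + 5*E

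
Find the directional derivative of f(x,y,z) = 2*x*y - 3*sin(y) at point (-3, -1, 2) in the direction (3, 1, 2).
-3*sqrt(14)*(cos(1) + 4)/14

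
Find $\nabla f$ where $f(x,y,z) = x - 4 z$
(1, 0, -4)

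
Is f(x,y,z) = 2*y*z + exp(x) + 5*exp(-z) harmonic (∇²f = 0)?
No, ∇²f = exp(x) + 5*exp(-z)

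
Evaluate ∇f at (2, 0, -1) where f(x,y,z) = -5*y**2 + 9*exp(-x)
(-9*exp(-2), 0, 0)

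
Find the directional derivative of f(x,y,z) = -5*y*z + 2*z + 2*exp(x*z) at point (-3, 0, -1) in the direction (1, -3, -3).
sqrt(19)*(-21 + 16*exp(3))/19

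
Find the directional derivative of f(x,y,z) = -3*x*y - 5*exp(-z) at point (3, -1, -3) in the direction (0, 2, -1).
sqrt(5)*(-exp(3) - 18/5)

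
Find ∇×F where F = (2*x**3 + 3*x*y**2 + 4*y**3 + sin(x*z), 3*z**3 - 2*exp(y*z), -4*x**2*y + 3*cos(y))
(-4*x**2 + 2*y*exp(y*z) - 9*z**2 - 3*sin(y), x*(8*y + cos(x*z)), 6*y*(-x - 2*y))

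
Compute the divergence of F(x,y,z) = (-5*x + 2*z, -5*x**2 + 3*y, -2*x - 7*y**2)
-2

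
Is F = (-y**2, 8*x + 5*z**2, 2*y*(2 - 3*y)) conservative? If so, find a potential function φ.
No, ∇×F = (-12*y - 10*z + 4, 0, 2*y + 8) ≠ 0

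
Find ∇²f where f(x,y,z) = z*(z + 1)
2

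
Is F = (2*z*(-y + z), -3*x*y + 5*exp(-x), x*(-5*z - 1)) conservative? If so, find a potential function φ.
No, ∇×F = (0, -2*y + 9*z + 1, -3*y + 2*z - 5*exp(-x)) ≠ 0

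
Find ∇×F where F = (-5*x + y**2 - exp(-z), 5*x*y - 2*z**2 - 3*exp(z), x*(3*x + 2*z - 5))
(4*z + 3*exp(z), -6*x - 2*z + 5 + exp(-z), 3*y)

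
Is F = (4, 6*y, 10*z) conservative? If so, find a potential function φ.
Yes, F is conservative. φ = 4*x + 3*y**2 + 5*z**2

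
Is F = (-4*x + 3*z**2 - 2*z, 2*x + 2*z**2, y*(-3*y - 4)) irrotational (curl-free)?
No, ∇×F = (-6*y - 4*z - 4, 6*z - 2, 2)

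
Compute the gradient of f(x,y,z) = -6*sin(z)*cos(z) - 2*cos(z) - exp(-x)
(exp(-x), 0, 2*sin(z) - 6*cos(2*z))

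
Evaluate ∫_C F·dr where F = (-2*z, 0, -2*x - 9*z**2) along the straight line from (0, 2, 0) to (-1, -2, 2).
-20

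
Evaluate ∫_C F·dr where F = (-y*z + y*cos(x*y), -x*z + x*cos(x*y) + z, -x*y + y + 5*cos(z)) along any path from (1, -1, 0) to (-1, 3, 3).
4*sin(3) + sin(1) + 18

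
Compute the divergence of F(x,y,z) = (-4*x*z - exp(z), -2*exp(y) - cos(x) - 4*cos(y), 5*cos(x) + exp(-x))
-4*z - 2*exp(y) + 4*sin(y)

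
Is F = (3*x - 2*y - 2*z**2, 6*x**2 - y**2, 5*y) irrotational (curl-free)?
No, ∇×F = (5, -4*z, 12*x + 2)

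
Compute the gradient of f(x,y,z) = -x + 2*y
(-1, 2, 0)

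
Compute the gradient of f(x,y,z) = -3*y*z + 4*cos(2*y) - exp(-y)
(0, -3*z - 8*sin(2*y) + exp(-y), -3*y)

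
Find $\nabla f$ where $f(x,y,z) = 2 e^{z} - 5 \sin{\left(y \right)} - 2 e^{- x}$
(2*exp(-x), -5*cos(y), 2*exp(z))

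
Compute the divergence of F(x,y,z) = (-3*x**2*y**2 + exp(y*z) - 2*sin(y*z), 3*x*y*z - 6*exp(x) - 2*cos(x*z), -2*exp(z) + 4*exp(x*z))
-6*x*y**2 + 3*x*z + 4*x*exp(x*z) - 2*exp(z)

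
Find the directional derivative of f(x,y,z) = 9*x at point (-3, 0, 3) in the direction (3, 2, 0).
27*sqrt(13)/13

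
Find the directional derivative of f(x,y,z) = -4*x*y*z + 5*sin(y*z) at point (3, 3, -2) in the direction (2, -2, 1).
-12 + 35*cos(6)/3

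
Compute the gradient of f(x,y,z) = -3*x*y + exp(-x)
(-3*y - exp(-x), -3*x, 0)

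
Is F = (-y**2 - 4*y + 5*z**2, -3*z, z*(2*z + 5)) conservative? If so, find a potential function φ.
No, ∇×F = (3, 10*z, 2*y + 4) ≠ 0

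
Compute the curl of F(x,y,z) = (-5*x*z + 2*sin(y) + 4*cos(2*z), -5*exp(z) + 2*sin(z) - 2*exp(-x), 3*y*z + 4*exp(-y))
(3*z + 5*exp(z) - 2*cos(z) - 4*exp(-y), -5*x - 8*sin(2*z), -2*cos(y) + 2*exp(-x))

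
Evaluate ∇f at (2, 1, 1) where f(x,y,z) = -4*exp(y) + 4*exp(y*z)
(0, 0, 4*E)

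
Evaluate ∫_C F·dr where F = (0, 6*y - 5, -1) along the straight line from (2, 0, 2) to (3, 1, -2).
2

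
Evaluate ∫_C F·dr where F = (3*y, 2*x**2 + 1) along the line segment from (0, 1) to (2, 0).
-2/3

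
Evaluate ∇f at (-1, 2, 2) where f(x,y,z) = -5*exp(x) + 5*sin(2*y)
(-5*exp(-1), 10*cos(4), 0)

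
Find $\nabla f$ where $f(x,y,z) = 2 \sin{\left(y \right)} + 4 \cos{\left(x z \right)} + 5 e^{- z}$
(-4*z*sin(x*z), 2*cos(y), -4*x*sin(x*z) - 5*exp(-z))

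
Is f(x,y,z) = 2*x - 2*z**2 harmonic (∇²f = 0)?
No, ∇²f = -4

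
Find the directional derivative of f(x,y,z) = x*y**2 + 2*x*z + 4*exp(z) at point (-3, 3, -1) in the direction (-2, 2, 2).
sqrt(3)*(4 - 31*E)*exp(-1)/3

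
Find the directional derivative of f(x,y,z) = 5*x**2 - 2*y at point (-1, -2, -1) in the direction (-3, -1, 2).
16*sqrt(14)/7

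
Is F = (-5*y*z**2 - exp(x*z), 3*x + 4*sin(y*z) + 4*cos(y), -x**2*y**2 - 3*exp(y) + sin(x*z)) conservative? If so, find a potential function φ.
No, ∇×F = (-2*x**2*y - 4*y*cos(y*z) - 3*exp(y), 2*x*y**2 - x*exp(x*z) - 10*y*z - z*cos(x*z), 5*z**2 + 3) ≠ 0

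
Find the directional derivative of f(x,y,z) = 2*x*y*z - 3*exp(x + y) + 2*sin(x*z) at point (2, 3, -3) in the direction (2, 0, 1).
-2*sqrt(5)*(4*cos(6) + 12 + 3*exp(5))/5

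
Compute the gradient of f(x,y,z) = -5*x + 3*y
(-5, 3, 0)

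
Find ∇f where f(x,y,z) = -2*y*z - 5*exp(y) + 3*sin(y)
(0, -2*z - 5*exp(y) + 3*cos(y), -2*y)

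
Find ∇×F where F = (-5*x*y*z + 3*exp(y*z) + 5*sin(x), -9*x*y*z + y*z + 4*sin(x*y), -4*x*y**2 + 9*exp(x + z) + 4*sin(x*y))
(x*y + 4*x*cos(x*y) - y, -5*x*y + 4*y**2 + 3*y*exp(y*z) - 4*y*cos(x*y) - 9*exp(x + z), 5*x*z - 9*y*z + 4*y*cos(x*y) - 3*z*exp(y*z))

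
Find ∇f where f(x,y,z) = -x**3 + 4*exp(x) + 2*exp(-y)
(-3*x**2 + 4*exp(x), -2*exp(-y), 0)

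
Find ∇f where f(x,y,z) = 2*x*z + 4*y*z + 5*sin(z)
(2*z, 4*z, 2*x + 4*y + 5*cos(z))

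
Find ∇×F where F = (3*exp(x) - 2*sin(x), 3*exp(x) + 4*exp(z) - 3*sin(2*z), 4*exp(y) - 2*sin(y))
(4*exp(y) - 4*exp(z) - 2*cos(y) + 6*cos(2*z), 0, 3*exp(x))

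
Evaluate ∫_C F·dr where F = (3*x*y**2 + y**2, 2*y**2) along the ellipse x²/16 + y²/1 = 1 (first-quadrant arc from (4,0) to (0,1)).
-14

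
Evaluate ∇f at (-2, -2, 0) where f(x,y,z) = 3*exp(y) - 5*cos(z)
(0, 3*exp(-2), 0)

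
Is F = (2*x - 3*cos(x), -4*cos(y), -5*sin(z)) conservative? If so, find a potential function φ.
Yes, F is conservative. φ = x**2 - 3*sin(x) - 4*sin(y) + 5*cos(z)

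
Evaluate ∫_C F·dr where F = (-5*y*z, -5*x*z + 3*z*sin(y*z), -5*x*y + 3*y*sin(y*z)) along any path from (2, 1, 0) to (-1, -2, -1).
13 - 3*cos(2)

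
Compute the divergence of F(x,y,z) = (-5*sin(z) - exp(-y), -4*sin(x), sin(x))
0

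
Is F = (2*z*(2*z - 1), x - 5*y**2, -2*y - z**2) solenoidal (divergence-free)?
No, ∇·F = -10*y - 2*z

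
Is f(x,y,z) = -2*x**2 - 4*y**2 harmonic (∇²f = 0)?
No, ∇²f = -12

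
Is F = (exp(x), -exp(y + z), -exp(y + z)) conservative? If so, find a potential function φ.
Yes, F is conservative. φ = exp(x) - exp(y + z)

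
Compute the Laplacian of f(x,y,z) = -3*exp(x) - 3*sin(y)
-3*exp(x) + 3*sin(y)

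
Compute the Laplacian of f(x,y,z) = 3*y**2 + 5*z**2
16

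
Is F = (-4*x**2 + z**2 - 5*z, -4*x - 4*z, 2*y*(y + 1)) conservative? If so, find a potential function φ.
No, ∇×F = (4*y + 6, 2*z - 5, -4) ≠ 0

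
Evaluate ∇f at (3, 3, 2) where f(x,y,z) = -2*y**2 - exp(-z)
(0, -12, exp(-2))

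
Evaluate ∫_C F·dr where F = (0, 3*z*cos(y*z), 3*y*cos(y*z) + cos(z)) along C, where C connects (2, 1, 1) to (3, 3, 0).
-4*sin(1)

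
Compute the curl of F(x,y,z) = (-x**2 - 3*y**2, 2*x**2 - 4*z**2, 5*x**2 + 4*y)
(8*z + 4, -10*x, 4*x + 6*y)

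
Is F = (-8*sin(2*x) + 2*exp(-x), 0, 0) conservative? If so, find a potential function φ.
Yes, F is conservative. φ = 4*cos(2*x) - 2*exp(-x)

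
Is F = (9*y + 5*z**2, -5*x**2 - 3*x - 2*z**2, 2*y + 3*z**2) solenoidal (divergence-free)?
No, ∇·F = 6*z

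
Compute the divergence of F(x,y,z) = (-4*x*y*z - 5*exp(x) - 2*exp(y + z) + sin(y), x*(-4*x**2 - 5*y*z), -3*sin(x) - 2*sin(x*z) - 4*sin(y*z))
-5*x*z - 2*x*cos(x*z) - 4*y*z - 4*y*cos(y*z) - 5*exp(x)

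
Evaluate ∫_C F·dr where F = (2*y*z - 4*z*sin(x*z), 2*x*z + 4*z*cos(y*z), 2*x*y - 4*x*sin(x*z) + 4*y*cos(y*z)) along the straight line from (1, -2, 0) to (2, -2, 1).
-12 + 4*sqrt(2)*cos(pi/4 + 2)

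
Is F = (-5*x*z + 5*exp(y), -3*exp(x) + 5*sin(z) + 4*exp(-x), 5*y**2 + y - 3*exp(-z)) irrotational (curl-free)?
No, ∇×F = (10*y - 5*cos(z) + 1, -5*x, -3*exp(x) - 5*exp(y) - 4*exp(-x))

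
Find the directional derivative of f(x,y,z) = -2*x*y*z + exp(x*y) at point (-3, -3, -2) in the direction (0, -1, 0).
12 + 3*exp(9)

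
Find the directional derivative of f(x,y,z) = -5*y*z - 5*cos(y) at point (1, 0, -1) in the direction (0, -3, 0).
-5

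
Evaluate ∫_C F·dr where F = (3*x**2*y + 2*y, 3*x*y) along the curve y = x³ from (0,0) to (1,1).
16/7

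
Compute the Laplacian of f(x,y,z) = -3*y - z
0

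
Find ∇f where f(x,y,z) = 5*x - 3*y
(5, -3, 0)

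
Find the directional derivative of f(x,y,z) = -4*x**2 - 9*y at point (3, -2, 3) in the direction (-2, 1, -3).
39*sqrt(14)/14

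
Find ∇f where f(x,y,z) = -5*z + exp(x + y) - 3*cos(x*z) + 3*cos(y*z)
(3*z*sin(x*z) + exp(x + y), -3*z*sin(y*z) + exp(x + y), 3*x*sin(x*z) - 3*y*sin(y*z) - 5)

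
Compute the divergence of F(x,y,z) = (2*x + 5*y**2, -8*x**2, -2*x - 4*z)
-2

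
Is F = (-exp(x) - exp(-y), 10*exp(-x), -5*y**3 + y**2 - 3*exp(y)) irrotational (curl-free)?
No, ∇×F = (-15*y**2 + 2*y - 3*exp(y), 0, -exp(-y) - 10*exp(-x))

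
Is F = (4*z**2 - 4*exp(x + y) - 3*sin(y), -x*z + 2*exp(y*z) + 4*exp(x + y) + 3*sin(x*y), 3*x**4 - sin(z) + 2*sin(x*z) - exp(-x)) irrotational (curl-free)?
No, ∇×F = (x - 2*y*exp(y*z), -12*x**3 - 2*z*cos(x*z) + 8*z - exp(-x), 3*y*cos(x*y) - z + 8*exp(x + y) + 3*cos(y))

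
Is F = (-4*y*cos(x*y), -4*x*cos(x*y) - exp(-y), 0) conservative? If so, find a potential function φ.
Yes, F is conservative. φ = -4*sin(x*y) + exp(-y)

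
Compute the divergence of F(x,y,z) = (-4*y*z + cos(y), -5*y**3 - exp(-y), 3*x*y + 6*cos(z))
-15*y**2 - 6*sin(z) + exp(-y)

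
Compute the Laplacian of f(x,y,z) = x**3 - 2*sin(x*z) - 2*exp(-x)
2*x**2*sin(x*z) + 6*x + 2*z**2*sin(x*z) - 2*exp(-x)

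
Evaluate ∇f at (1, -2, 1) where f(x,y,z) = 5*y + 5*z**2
(0, 5, 10)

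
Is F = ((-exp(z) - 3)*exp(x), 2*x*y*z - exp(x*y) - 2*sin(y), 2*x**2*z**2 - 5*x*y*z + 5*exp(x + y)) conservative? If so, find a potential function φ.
No, ∇×F = (-2*x*y - 5*x*z + 5*exp(x + y), -4*x*z**2 + 5*y*z - 5*exp(x + y) - exp(x + z), y*(2*z - exp(x*y))) ≠ 0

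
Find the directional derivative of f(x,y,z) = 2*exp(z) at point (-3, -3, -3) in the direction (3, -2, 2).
4*sqrt(17)*exp(-3)/17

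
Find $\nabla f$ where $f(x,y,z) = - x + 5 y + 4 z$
(-1, 5, 4)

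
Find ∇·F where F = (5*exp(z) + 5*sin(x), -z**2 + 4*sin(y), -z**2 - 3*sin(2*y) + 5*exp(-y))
-2*z + 5*cos(x) + 4*cos(y)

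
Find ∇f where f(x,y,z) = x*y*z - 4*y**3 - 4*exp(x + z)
(y*z - 4*exp(x + z), x*z - 12*y**2, x*y - 4*exp(x + z))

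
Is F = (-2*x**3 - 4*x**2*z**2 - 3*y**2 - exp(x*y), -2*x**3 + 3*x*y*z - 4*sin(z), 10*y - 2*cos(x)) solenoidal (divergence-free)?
No, ∇·F = -6*x**2 - 8*x*z**2 + 3*x*z - y*exp(x*y)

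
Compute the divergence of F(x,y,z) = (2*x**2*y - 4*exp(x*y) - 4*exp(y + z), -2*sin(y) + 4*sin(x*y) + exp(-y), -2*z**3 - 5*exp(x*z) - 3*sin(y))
4*x*y - 5*x*exp(x*z) + 4*x*cos(x*y) - 4*y*exp(x*y) - 6*z**2 - 2*cos(y) - exp(-y)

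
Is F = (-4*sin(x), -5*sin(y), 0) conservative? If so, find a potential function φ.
Yes, F is conservative. φ = 4*cos(x) + 5*cos(y)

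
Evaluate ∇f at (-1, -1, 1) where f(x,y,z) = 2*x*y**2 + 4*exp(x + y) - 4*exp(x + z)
(-2 + 4*exp(-2), 4*exp(-2) + 4, -4)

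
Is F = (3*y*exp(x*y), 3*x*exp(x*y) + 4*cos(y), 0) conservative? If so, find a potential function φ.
Yes, F is conservative. φ = 3*exp(x*y) + 4*sin(y)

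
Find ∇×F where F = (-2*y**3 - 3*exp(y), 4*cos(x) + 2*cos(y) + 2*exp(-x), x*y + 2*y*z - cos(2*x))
(x + 2*z, -y - 2*sin(2*x), 6*y**2 + 3*exp(y) - 4*sin(x) - 2*exp(-x))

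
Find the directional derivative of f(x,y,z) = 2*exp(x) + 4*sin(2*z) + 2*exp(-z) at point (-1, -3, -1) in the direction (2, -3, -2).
4*sqrt(17)*(1 - 4*E*cos(2) + exp(2))*exp(-1)/17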